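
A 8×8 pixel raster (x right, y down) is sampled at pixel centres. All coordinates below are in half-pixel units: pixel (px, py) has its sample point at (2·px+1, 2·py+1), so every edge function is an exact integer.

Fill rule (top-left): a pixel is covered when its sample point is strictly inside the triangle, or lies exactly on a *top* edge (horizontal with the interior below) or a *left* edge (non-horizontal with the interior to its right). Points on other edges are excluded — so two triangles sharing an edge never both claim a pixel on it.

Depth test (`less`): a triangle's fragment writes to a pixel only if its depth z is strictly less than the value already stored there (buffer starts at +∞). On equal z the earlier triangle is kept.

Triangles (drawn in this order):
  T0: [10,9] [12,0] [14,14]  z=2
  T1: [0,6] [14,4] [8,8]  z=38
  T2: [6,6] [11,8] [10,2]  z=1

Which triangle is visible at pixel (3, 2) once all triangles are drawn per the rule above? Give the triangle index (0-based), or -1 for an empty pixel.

T0:
  2·area = 46
  edge (10, 9)→(12, 0): d=(2,-9) top-left  bias=+0
  edge (12, 0)→(14, 14): d=(2,14) right/bottom  bias=-1
  edge (14, 14)→(10, 9): d=(-4,-5) top-left  bias=+0
    (5,2)@(11, 5): e=[1,24,21] → #
    (6,2)@(13, 5): e=[19,-4,31] → ·
    (5,3)@(11, 7): e=[5,28,13] → #
    (6,3)@(13, 7): e=[23,0,23] → ·  [on edge]
    (5,4)@(11, 9): e=[9,32,5] → #
    (6,4)@(13, 9): e=[27,4,15] → #
    (7,4)@(15, 9): e=[45,-24,25] → ·
    (5,5)@(11, 11): e=[13,36,-3] → ·
    (6,5)@(13, 11): e=[31,8,7] → #
    (7,5)@(15, 11): e=[49,-20,17] → ·
    (6,6)@(13, 13): e=[35,12,-1] → ·
  covered (5 px):
    · · · · · · · ·
    · · · · · · · ·
    · · · · · # · ·
    · · · · · # · ·
    · · · · · # # ·
    · · · · · · # ·
    · · · · · · · ·
    · · · · · · · ·
T1:
  2·area = 44
  edge (0, 6)→(14, 4): d=(14,-2) top-left  bias=+0
  edge (14, 4)→(8, 8): d=(-6,4) right/bottom  bias=-1
  edge (8, 8)→(0, 6): d=(-8,-2) top-left  bias=+0
    (3,2)@(7, 5): e=[0,22,22] → #  [on edge]
    (4,2)@(9, 5): e=[4,14,26] → #
    (5,2)@(11, 5): e=[8,6,30] → #
    (6,2)@(13, 5): e=[12,-2,34] → ·
    (2,3)@(5, 7): e=[24,18,2] → #
    (5,3)@(11, 7): e=[36,-6,14] → ·
    (2,4)@(5, 9): e=[52,6,-14] → ·
    (3,4)@(7, 9): e=[56,-2,-10] → ·
    (4,4)@(9, 9): e=[60,-10,-6] → ·
  covered (6 px):
    · · · · · · · ·
    · · · · · · · ·
    · · · # # # · ·
    · · # # # · · ·
    · · · · · · · ·
    · · · · · · · ·
    · · · · · · · ·
    · · · · · · · ·
T2:
  2·area = 28  (B↔C swapped to make it positive)
  edge (6, 6)→(10, 2): d=(4,-4) top-left  bias=+0
  edge (10, 2)→(11, 8): d=(1,6) right/bottom  bias=-1
  edge (11, 8)→(6, 6): d=(-5,-2) top-left  bias=+0
    (5,0)@(11, 1): e=[0,-7,35] → ·  [on edge]
    (4,1)@(9, 3): e=[0,7,21] → #  [on edge]
    (5,1)@(11, 3): e=[8,-5,25] → ·
    (3,2)@(7, 5): e=[0,21,7] → #  [on edge]
    (5,2)@(11, 5): e=[16,-3,15] → ·
    (2,3)@(5, 7): e=[0,35,-7] → ·  [on edge]
    (3,3)@(7, 7): e=[8,23,-3] → ·
    (4,3)@(9, 7): e=[16,11,1] → #
    (5,3)@(11, 7): e=[24,-1,5] → ·
    (1,4)@(3, 9): e=[0,49,-21] → ·  [on edge]
    (4,4)@(9, 9): e=[24,13,-9] → ·
    (0,5)@(1, 11): e=[0,63,-35] → ·  [on edge]
  covered (4 px):
    · · · · · · · ·
    · · · · # · · ·
    · · · # # · · ·
    · · · · # · · ·
    · · · · · · · ·
    · · · · · · · ·
    · · · · · · · ·
    · · · · · · · ·

Z-buffer (winner per pixel, '.' = empty):
  . . . . . . . .
  . . . . 2 . . .
  . . . 2 2 0 . .
  . . 1 1 2 0 . .
  . . . . . 0 0 .
  . . . . . . 0 .
  . . . . . . . .
  . . . . . . . .

Final: 2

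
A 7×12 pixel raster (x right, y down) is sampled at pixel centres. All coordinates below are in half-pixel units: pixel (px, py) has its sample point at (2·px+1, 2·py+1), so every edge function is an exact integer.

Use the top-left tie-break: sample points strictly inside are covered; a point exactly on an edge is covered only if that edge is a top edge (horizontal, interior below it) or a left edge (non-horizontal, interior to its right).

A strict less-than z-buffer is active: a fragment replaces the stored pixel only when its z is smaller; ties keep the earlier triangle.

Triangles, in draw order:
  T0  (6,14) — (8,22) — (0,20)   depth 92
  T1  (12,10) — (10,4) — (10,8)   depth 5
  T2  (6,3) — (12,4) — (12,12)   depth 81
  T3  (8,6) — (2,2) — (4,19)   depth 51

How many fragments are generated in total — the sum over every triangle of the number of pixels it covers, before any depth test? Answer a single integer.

T0:
  2·area = 60
  edge (6, 14)→(8, 22): d=(2,8) right/bottom  bias=-1
  edge (8, 22)→(0, 20): d=(-8,-2) top-left  bias=+0
  edge (0, 20)→(6, 14): d=(6,-6) top-left  bias=+0
    (6,3)@(13, 7): e=[-70,130,0] → ·  [on edge]
    (5,4)@(11, 9): e=[-50,110,0] → ·  [on edge]
    (4,5)@(9, 11): e=[-30,90,0] → ·  [on edge]
    (3,6)@(7, 13): e=[-10,70,0] → ·  [on edge]
    (2,7)@(5, 15): e=[10,50,0] → #  [on edge]
    (3,7)@(7, 15): e=[-6,54,12] → ·
    (1,8)@(3, 17): e=[30,30,0] → #  [on edge]
    (3,8)@(7, 17): e=[-2,38,24] → ·
    (0,9)@(1, 19): e=[50,10,0] → #  [on edge]
    (3,9)@(7, 19): e=[2,22,36] → #
    (4,9)@(9, 19): e=[-14,26,48] → ·
    (0,10)@(1, 21): e=[54,-6,12] → ·
  covered (9 px):
    · · · · · · ·
    · · · · · · ·
    · · · · · · ·
    · · · · · · ·
    · · · · · · ·
    · · · · · · ·
    · · · · · · ·
    · · # · · · ·
    · # # · · · ·
    # # # # · · ·
    · · # # · · ·
    · · · · · · ·
T1:
  2·area = 8  (B↔C swapped to make it positive)
  edge (12, 10)→(10, 8): d=(-2,-2) top-left  bias=+0
  edge (10, 8)→(10, 4): d=(0,-4) top-left  bias=+0
  edge (10, 4)→(12, 10): d=(2,6) right/bottom  bias=-1
    (1,0)@(3, 1): e=[0,-28,36] → ·  [on edge]
    (4,0)@(9, 1): e=[12,-4,0] → ·  [on edge]
    (2,1)@(5, 3): e=[0,-20,28] → ·  [on edge]
    (3,2)@(7, 5): e=[0,-12,20] → ·  [on edge]
    (4,3)@(9, 7): e=[0,-4,12] → ·  [on edge]
    (5,3)@(11, 7): e=[4,4,0] → ·  [on edge]
    (5,4)@(11, 9): e=[0,4,4] → #  [on edge]
    (6,4)@(13, 9): e=[4,12,-8] → ·
    (5,5)@(11, 11): e=[-4,4,8] → ·
    (6,5)@(13, 11): e=[0,12,-4] → ·  [on edge]
    (6,6)@(13, 13): e=[-4,12,0] → ·  [on edge]
  covered (1 px):
    · · · · · · ·
    · · · · · · ·
    · · · · · · ·
    · · · · · · ·
    · · · · · # ·
    · · · · · · ·
    · · · · · · ·
    · · · · · · ·
    · · · · · · ·
    · · · · · · ·
    · · · · · · ·
    · · · · · · ·
T2:
  2·area = 48
  edge (6, 3)→(12, 4): d=(6,1) right/bottom  bias=-1
  edge (12, 4)→(12, 12): d=(0,8) right/bottom  bias=-1
  edge (12, 12)→(6, 3): d=(-6,-9) top-left  bias=+0
    (4,2)@(9, 5): e=[9,24,15] → #
    (5,2)@(11, 5): e=[7,8,33] → #
    (6,2)@(13, 5): e=[5,-8,51] → ·
    (4,3)@(9, 7): e=[21,24,3] → #
    (6,3)@(13, 7): e=[17,-8,39] → ·
    (4,4)@(9, 9): e=[33,24,-9] → ·
    (5,4)@(11, 9): e=[31,8,9] → #
    (6,4)@(13, 9): e=[29,-8,27] → ·
    (5,5)@(11, 11): e=[43,8,-3] → ·
  covered (5 px):
    · · · · · · ·
    · · · · · · ·
    · · · · # # ·
    · · · · # # ·
    · · · · · # ·
    · · · · · · ·
    · · · · · · ·
    · · · · · · ·
    · · · · · · ·
    · · · · · · ·
    · · · · · · ·
    · · · · · · ·
T3:
  2·area = 94  (B↔C swapped to make it positive)
  edge (8, 6)→(4, 19): d=(-4,13) right/bottom  bias=-1
  edge (4, 19)→(2, 2): d=(-2,-17) top-left  bias=+0
  edge (2, 2)→(8, 6): d=(6,4) right/bottom  bias=-1
    (1,1)@(3, 3): e=[77,15,2] → #
    (2,1)@(5, 3): e=[51,49,-6] → ·
    (1,2)@(3, 5): e=[69,11,14] → #
    (2,2)@(5, 5): e=[43,45,6] → #
    (3,2)@(7, 5): e=[17,79,-2] → ·
    (1,3)@(3, 7): e=[61,7,26] → #
    (3,3)@(7, 7): e=[9,75,10] → #
    (4,3)@(9, 7): e=[-17,109,2] → ·
    (1,4)@(3, 9): e=[53,3,38] → #
    (4,4)@(9, 9): e=[-25,105,14] → ·
    (1,5)@(3, 11): e=[45,-1,50] → ·
    (2,5)@(5, 11): e=[19,33,42] → #
  covered (12 px):
    · · · · · · ·
    · # · · · · ·
    · # # · · · ·
    · # # # · · ·
    · # # # · · ·
    · · # · · · ·
    · · # · · · ·
    · · # · · · ·
    · · · · · · ·
    · · · · · · ·
    · · · · · · ·
    · · · · · · ·

Answer: 27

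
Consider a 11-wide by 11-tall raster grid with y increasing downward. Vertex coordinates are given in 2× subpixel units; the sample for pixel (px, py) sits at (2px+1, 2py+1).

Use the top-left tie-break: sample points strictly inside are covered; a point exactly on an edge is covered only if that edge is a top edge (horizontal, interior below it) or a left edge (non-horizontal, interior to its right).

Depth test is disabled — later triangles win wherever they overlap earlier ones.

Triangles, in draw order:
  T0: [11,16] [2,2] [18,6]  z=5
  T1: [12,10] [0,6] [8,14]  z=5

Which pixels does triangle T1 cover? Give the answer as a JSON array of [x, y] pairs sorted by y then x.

T0:
  2·area = 188
  edge (11, 16)→(2, 2): d=(-9,-14) top-left  bias=+0
  edge (2, 2)→(18, 6): d=(16,4) right/bottom  bias=-1
  edge (18, 6)→(11, 16): d=(-7,10) right/bottom  bias=-1
    (1,1)@(3, 3): e=[5,12,171] → █
    (2,1)@(5, 3): e=[33,4,151] → █
    (3,1)@(7, 3): e=[61,-4,131] → ·
    (1,2)@(3, 5): e=[-13,44,157] → ·
    (2,2)@(5, 5): e=[15,36,137] → █
    (3,2)@(7, 5): e=[43,28,117] → █
    (4,2)@(9, 5): e=[71,20,97] → █
    (5,2)@(11, 5): e=[99,12,77] → █
    (6,2)@(13, 5): e=[127,4,57] → █
    (7,2)@(15, 5): e=[155,-4,37] → ·
    (2,3)@(5, 7): e=[-3,68,123] → ·
    (3,3)@(7, 7): e=[25,60,103] → █
  covered (24 px):
    · · · · · · · · · · ·
    · █ █ · · · · · · · ·
    · · █ █ █ █ █ · · · ·
    · · · █ █ █ █ █ █ · ·
    · · · █ █ █ █ █ · · ·
    · · · · █ █ █ · · · ·
    · · · · · █ █ · · · ·
    · · · · · █ · · · · ·
    · · · · · · · · · · ·
    · · · · · · · · · · ·
    · · · · · · · · · · ·
T1:
  2·area = 64  (B↔C swapped to make it positive)
  edge (12, 10)→(8, 14): d=(-4,4) right/bottom  bias=-1
  edge (8, 14)→(0, 6): d=(-8,-8) top-left  bias=+0
  edge (0, 6)→(12, 10): d=(12,4) right/bottom  bias=-1
    (10,0)@(21, 1): e=[0,208,-144] → ·  [on edge]
    (9,1)@(19, 3): e=[0,176,-112] → ·  [on edge]
    (8,2)@(17, 5): e=[0,144,-80] → ·  [on edge]
    (0,3)@(1, 7): e=[56,0,8] → █  [on edge]
    (1,3)@(3, 7): e=[48,16,0] → ·  [on edge]
    (7,3)@(15, 7): e=[0,112,-48] → ·  [on edge]
    (0,4)@(1, 9): e=[48,-16,32] → ·
    (1,4)@(3, 9): e=[40,0,24] → █  [on edge]
    (2,4)@(5, 9): e=[32,16,16] → █
    (3,4)@(7, 9): e=[24,32,8] → █
    (4,4)@(9, 9): e=[16,48,0] → ·  [on edge]
    (6,4)@(13, 9): e=[0,80,-16] → ·  [on edge]
    (2,5)@(5, 11): e=[24,0,40] → █  [on edge]
    (5,5)@(11, 11): e=[0,48,16] → ·  [on edge]
    (7,5)@(15, 11): e=[-16,80,0] → ·  [on edge]
    (3,6)@(7, 13): e=[8,0,56] → █  [on edge]
    (4,6)@(9, 13): e=[0,16,48] → ·  [on edge]
    (10,6)@(21, 13): e=[-48,112,0] → ·  [on edge]
    (3,7)@(7, 15): e=[0,-16,80] → ·  [on edge]
    (4,7)@(9, 15): e=[-8,0,72] → ·  [on edge]
    (2,8)@(5, 17): e=[0,-48,112] → ·  [on edge]
    (5,8)@(11, 17): e=[-24,0,88] → ·  [on edge]
    (1,9)@(3, 19): e=[0,-80,144] → ·  [on edge]
    (6,9)@(13, 19): e=[-40,0,104] → ·  [on edge]
    (0,10)@(1, 21): e=[0,-112,176] → ·  [on edge]
    (7,10)@(15, 21): e=[-56,0,120] → ·  [on edge]
  covered (8 px):
    · · · · · · · · · · ·
    · · · · · · · · · · ·
    · · · · · · · · · · ·
    █ · · · · · · · · · ·
    · █ █ █ · · · · · · ·
    · · █ █ █ · · · · · ·
    · · · █ · · · · · · ·
    · · · · · · · · · · ·
    · · · · · · · · · · ·
    · · · · · · · · · · ·
    · · · · · · · · · · ·

Final: [[0,3],[1,4],[2,4],[3,4],[2,5],[3,5],[4,5],[3,6]]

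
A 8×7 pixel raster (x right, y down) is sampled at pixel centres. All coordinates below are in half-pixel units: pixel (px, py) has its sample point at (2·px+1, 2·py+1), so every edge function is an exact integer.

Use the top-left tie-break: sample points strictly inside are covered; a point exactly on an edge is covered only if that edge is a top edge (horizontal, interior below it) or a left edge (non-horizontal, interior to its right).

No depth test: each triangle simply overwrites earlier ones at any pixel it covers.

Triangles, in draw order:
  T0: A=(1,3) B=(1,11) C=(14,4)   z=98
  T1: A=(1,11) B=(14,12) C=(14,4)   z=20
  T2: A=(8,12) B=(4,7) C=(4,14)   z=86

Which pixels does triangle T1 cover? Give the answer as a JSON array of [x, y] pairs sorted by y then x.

T0:
  2·area = 104  (B↔C swapped to make it positive)
  edge (1, 3)→(14, 4): d=(13,1) right/bottom  bias=-1
  edge (14, 4)→(1, 11): d=(-13,7) right/bottom  bias=-1
  edge (1, 11)→(1, 3): d=(0,-8) top-left  bias=+0
    (0,0)@(1, 1): e=[-26,130,0] → ·  [on edge]
    (0,1)@(1, 3): e=[0,104,0] → ·  [on edge]
    (0,2)@(1, 5): e=[26,78,0] → █  [on edge]
    (1,2)@(3, 5): e=[24,64,16] → █
    (2,2)@(5, 5): e=[22,50,32] → █
    (3,2)@(7, 5): e=[20,36,48] → █
    (4,2)@(9, 5): e=[18,22,64] → █
    (5,2)@(11, 5): e=[16,8,80] → █
    (6,2)@(13, 5): e=[14,-6,96] → ·
    (0,3)@(1, 7): e=[52,52,0] → █  [on edge]
    (4,3)@(9, 7): e=[44,-4,64] → ·
    (5,3)@(11, 7): e=[42,-18,80] → ·
    (0,4)@(1, 9): e=[78,26,0] → █  [on edge]
    (0,5)@(1, 11): e=[104,0,0] → ·  [on edge]
    (0,6)@(1, 13): e=[130,-26,0] → ·  [on edge]
  covered (12 px):
    · · · · · · · ·
    · · · · · · · ·
    █ █ █ █ █ █ · ·
    █ █ █ █ · · · ·
    █ █ · · · · · ·
    · · · · · · · ·
    · · · · · · · ·
T1:
  2·area = 104  (B↔C swapped to make it positive)
  edge (1, 11)→(14, 4): d=(13,-7) top-left  bias=+0
  edge (14, 4)→(14, 12): d=(0,8) right/bottom  bias=-1
  edge (14, 12)→(1, 11): d=(-13,-1) top-left  bias=+0
    (6,2)@(13, 5): e=[6,8,90] → █
    (7,2)@(15, 5): e=[20,-8,92] → ·
    (4,3)@(9, 7): e=[4,40,60] → █
    (5,3)@(11, 7): e=[18,24,62] → █
    (7,3)@(15, 7): e=[46,-8,66] → ·
    (2,4)@(5, 9): e=[2,72,30] → █
    (3,4)@(7, 9): e=[16,56,32] → █
    (7,4)@(15, 9): e=[72,-8,40] → ·
    (0,5)@(1, 11): e=[0,104,0] → █  [on edge]
    (1,5)@(3, 11): e=[14,88,2] → █
    (7,5)@(15, 11): e=[98,-8,14] → ·
    (0,6)@(1, 13): e=[26,104,-26] → ·
  covered (16 px):
    · · · · · · · ·
    · · · · · · · ·
    · · · · · · █ ·
    · · · · █ █ █ ·
    · · █ █ █ █ █ ·
    █ █ █ █ █ █ █ ·
    · · · · · · · ·
T2:
  2·area = 28  (B↔C swapped to make it positive)
  edge (8, 12)→(4, 14): d=(-4,2) right/bottom  bias=-1
  edge (4, 14)→(4, 7): d=(0,-7) top-left  bias=+0
  edge (4, 7)→(8, 12): d=(4,5) right/bottom  bias=-1
    (2,4)@(5, 9): e=[18,7,3] → █
    (3,4)@(7, 9): e=[14,21,-7] → ·
    (2,5)@(5, 11): e=[10,7,11] → █
    (3,5)@(7, 11): e=[6,21,1] → █
    (4,5)@(9, 11): e=[2,35,-9] → ·
    (2,6)@(5, 13): e=[2,7,19] → █
    (3,6)@(7, 13): e=[-2,21,9] → ·
  covered (4 px):
    · · · · · · · ·
    · · · · · · · ·
    · · · · · · · ·
    · · · · · · · ·
    · · █ · · · · ·
    · · █ █ · · · ·
    · · █ · · · · ·

Final: [[6,2],[4,3],[5,3],[6,3],[2,4],[3,4],[4,4],[5,4],[6,4],[0,5],[1,5],[2,5],[3,5],[4,5],[5,5],[6,5]]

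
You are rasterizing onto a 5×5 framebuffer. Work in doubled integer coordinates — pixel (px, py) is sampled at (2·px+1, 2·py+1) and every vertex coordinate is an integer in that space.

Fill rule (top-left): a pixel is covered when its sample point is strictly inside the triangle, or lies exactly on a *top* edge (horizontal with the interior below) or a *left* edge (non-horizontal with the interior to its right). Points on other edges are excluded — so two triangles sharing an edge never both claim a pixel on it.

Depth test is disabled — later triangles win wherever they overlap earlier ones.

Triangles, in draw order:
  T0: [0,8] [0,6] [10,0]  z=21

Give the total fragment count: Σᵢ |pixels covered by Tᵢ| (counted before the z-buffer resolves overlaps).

T0:
  2·area = 20
  edge (0, 8)→(0, 6): d=(0,-2) top-left  bias=+0
  edge (0, 6)→(10, 0): d=(10,-6) top-left  bias=+0
  edge (10, 0)→(0, 8): d=(-10,8) right/bottom  bias=-1
    (2,1)@(5, 3): e=[10,0,10] → █  [on edge]
    (3,1)@(7, 3): e=[14,12,-6] → ·
    (1,2)@(3, 5): e=[6,8,6] → █
    (2,2)@(5, 5): e=[10,20,-10] → ·
    (0,3)@(1, 7): e=[2,16,2] → █
    (1,3)@(3, 7): e=[6,28,-14] → ·
    (0,4)@(1, 9): e=[2,36,-18] → ·
  covered (3 px):
    · · · · ·
    · · █ · ·
    · █ · · ·
    █ · · · ·
    · · · · ·

Answer: 3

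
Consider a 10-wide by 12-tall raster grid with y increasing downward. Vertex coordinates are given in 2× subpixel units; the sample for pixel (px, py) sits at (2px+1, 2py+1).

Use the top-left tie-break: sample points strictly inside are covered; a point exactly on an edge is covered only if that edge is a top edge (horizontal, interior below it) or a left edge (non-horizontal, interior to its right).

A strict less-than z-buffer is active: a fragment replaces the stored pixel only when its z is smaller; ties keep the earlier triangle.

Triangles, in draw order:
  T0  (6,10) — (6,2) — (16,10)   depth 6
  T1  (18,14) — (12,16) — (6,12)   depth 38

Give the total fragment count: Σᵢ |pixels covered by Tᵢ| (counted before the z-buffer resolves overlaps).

T0:
  2·area = 80
  edge (6, 10)→(6, 2): d=(0,-8) top-left  bias=+0
  edge (6, 2)→(16, 10): d=(10,8) right/bottom  bias=-1
  edge (16, 10)→(6, 10): d=(-10,0) right/bottom  bias=-1
    (3,1)@(7, 3): e=[8,2,70] → X
    (4,1)@(9, 3): e=[24,-14,70] → .
    (3,2)@(7, 5): e=[8,22,50] → X
    (4,2)@(9, 5): e=[24,6,50] → X
    (5,2)@(11, 5): e=[40,-10,50] → .
    (3,3)@(7, 7): e=[8,42,30] → X
    (5,3)@(11, 7): e=[40,10,30] → X
    (6,3)@(13, 7): e=[56,-6,30] → .
    (3,4)@(7, 9): e=[8,62,10] → X
    (6,4)@(13, 9): e=[56,14,10] → X
    (7,4)@(15, 9): e=[72,-2,10] → .
    (3,5)@(7, 11): e=[8,82,-10] → .
  covered (10 px):
    . . . . . . . . . .
    . . . X . . . . . .
    . . . X X . . . . .
    . . . X X X . . . .
    . . . X X X X . . .
    . . . . . . . . . .
    . . . . . . . . . .
    . . . . . . . . . .
    . . . . . . . . . .
    . . . . . . . . . .
    . . . . . . . . . .
    . . . . . . . . . .
T1:
  2·area = 36
  edge (18, 14)→(12, 16): d=(-6,2) right/bottom  bias=-1
  edge (12, 16)→(6, 12): d=(-6,-4) top-left  bias=+0
  edge (6, 12)→(18, 14): d=(12,2) right/bottom  bias=-1
    (4,6)@(9, 13): e=[24,6,6] → X
    (5,6)@(11, 13): e=[20,14,2] → X
    (6,6)@(13, 13): e=[16,22,-2] → .
    (4,7)@(9, 15): e=[12,-6,30] → .
    (5,7)@(11, 15): e=[8,2,26] → X
    (6,7)@(13, 15): e=[4,10,22] → X
    (7,7)@(15, 15): e=[0,18,18] → .  [on edge]
    (4,8)@(9, 17): e=[0,-18,54] → .  [on edge]
    (5,8)@(11, 17): e=[-4,-10,50] → .
    (6,8)@(13, 17): e=[-8,-2,46] → .
    (1,9)@(3, 19): e=[0,-54,90] → .  [on edge]
  covered (4 px):
    . . . . . . . . . .
    . . . . . . . . . .
    . . . . . . . . . .
    . . . . . . . . . .
    . . . . . . . . . .
    . . . . . . . . . .
    . . . . X X . . . .
    . . . . . X X . . .
    . . . . . . . . . .
    . . . . . . . . . .
    . . . . . . . . . .
    . . . . . . . . . .

Result: 14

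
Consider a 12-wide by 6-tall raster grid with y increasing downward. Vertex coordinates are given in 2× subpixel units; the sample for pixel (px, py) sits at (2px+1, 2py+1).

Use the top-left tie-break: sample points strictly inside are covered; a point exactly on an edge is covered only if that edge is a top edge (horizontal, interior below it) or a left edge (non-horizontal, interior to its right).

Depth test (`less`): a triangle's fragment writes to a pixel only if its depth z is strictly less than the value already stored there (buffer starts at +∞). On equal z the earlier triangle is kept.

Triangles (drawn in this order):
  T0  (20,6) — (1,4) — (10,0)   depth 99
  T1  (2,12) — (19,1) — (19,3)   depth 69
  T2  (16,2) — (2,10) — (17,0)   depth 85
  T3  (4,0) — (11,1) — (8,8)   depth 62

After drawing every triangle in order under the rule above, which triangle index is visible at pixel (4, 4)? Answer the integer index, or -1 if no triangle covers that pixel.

T0:
  2·area = 94
  edge (20, 6)→(1, 4): d=(-19,-2) top-left  bias=+0
  edge (1, 4)→(10, 0): d=(9,-4) top-left  bias=+0
  edge (10, 0)→(20, 6): d=(10,6) right/bottom  bias=-1
    (4,0)@(9, 1): e=[73,5,16] → X
    (5,0)@(11, 1): e=[77,13,4] → X
    (6,0)@(13, 1): e=[81,21,-8] → .
    (2,1)@(5, 3): e=[27,7,60] → X
    (3,1)@(7, 3): e=[31,15,48] → X
    (6,1)@(13, 3): e=[43,39,12] → X
    (7,1)@(15, 3): e=[47,47,0] → .  [on edge]
    (2,2)@(5, 5): e=[-11,25,80] → .
    (3,2)@(7, 5): e=[-7,33,68] → .
    (4,2)@(9, 5): e=[-3,41,56] → .
    (5,2)@(11, 5): e=[1,49,44] → X
    (7,2)@(15, 5): e=[9,65,20] → X
  covered (11 px):
    . . . . X X . . . . . .
    . . X X X X X . . . . .
    . . . . . X X X X . . .
    . . . . . . . . . . . .
    . . . . . . . . . . . .
    . . . . . . . . . . . .
T1:
  2·area = 34
  edge (2, 12)→(19, 1): d=(17,-11) top-left  bias=+0
  edge (19, 1)→(19, 3): d=(0,2) right/bottom  bias=-1
  edge (19, 3)→(2, 12): d=(-17,9) right/bottom  bias=-1
    (9,0)@(19, 1): e=[0,0,34] → .  [on edge]
    (8,1)@(17, 3): e=[12,4,18] → X
    (9,1)@(19, 3): e=[34,0,0] → .  [on edge]
    (6,2)@(13, 5): e=[2,12,20] → X
    (7,2)@(15, 5): e=[24,8,2] → X
    (8,2)@(17, 5): e=[46,4,-16] → .
    (9,2)@(19, 5): e=[68,0,-34] → .  [on edge]
    (5,3)@(11, 7): e=[14,16,4] → X
    (6,3)@(13, 7): e=[36,12,-14] → .
    (7,3)@(15, 7): e=[58,8,-32] → .
    (9,3)@(19, 7): e=[102,0,-68] → .  [on edge]
    (3,4)@(7, 9): e=[4,24,6] → X
    (9,4)@(19, 9): e=[136,0,-102] → .  [on edge]
    (9,5)@(19, 11): e=[170,0,-136] → .  [on edge]
  covered (5 px):
    . . . . . . . . . . . .
    . . . . . . . . X . . .
    . . . . . . X X . . . .
    . . . . . X . . . . . .
    . . . X . . . . . . . .
    . . . . . . . . . . . .
T2:
  2·area = 20
  edge (16, 2)→(2, 10): d=(-14,8) right/bottom  bias=-1
  edge (2, 10)→(17, 0): d=(15,-10) top-left  bias=+0
  edge (17, 0)→(16, 2): d=(-1,2) right/bottom  bias=-1
    (6,1)@(13, 3): e=[10,5,5] → X
    (7,1)@(15, 3): e=[-6,25,1] → .
    (6,2)@(13, 5): e=[-18,35,3] → .
    (3,3)@(7, 7): e=[2,5,13] → X
    (4,3)@(9, 7): e=[-14,25,9] → .
    (3,4)@(7, 9): e=[-26,35,11] → .
  covered (2 px):
    . . . . . . . . . . . .
    . . . . . . X . . . . .
    . . . . . . . . . . . .
    . . . X . . . . . . . .
    . . . . . . . . . . . .
    . . . . . . . . . . . .
T3:
  2·area = 52
  edge (4, 0)→(11, 1): d=(7,1) right/bottom  bias=-1
  edge (11, 1)→(8, 8): d=(-3,7) right/bottom  bias=-1
  edge (8, 8)→(4, 0): d=(-4,-8) top-left  bias=+0
    (2,0)@(5, 1): e=[6,42,4] → X
    (3,0)@(7, 1): e=[4,28,20] → X
    (4,0)@(9, 1): e=[2,14,36] → X
    (5,0)@(11, 1): e=[0,0,52] → .  [on edge]
    (2,1)@(5, 3): e=[20,36,-4] → .
    (3,1)@(7, 3): e=[18,22,12] → X
    (5,1)@(11, 3): e=[14,-6,44] → .
    (3,2)@(7, 5): e=[32,16,4] → X
    (5,2)@(11, 5): e=[28,-12,36] → .
    (3,3)@(7, 7): e=[46,10,-4] → .
    (4,3)@(9, 7): e=[44,-4,12] → .
  covered (7 px):
    . . X X X . . . . . . .
    . . . X X . . . . . . .
    . . . X X . . . . . . .
    . . . . . . . . . . . .
    . . . . . . . . . . . .
    . . . . . . . . . . . .

Z-buffer (winner per pixel, '.' = empty):
  . . 3 3 3 0 . . . . . .
  . . 0 3 3 0 2 . 1 . . .
  . . . 3 3 0 1 1 0 . . .
  . . . 2 . 1 . . . . . .
  . . . 1 . . . . . . . .
  . . . . . . . . . . . .

Final: -1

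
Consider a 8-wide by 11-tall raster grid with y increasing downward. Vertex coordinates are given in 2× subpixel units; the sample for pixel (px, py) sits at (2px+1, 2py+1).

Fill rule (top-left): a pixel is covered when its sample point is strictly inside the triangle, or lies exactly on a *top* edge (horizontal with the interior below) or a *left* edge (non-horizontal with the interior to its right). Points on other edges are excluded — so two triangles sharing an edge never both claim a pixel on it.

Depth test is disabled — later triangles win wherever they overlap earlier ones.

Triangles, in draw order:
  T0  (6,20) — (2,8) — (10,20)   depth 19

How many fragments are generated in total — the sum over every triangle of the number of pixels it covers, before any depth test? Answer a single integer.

T0:
  2·area = 48
  edge (6, 20)→(2, 8): d=(-4,-12) top-left  bias=+0
  edge (2, 8)→(10, 20): d=(8,12) right/bottom  bias=-1
  edge (10, 20)→(6, 20): d=(-4,0) right/bottom  bias=-1
    (0,2)@(1, 5): e=[0,-12,60] → .  [on edge]
    (1,5)@(3, 11): e=[0,12,36] → X  [on edge]
    (2,5)@(5, 11): e=[24,-12,36] → .
    (1,6)@(3, 13): e=[-8,28,28] → .
    (2,6)@(5, 13): e=[16,4,28] → X
    (3,6)@(7, 13): e=[40,-20,28] → .
    (2,7)@(5, 15): e=[8,20,20] → X
    (3,7)@(7, 15): e=[32,-4,20] → .
    (2,8)@(5, 17): e=[0,36,12] → X  [on edge]
    (3,8)@(7, 17): e=[24,12,12] → X
    (4,8)@(9, 17): e=[48,-12,12] → .
    (2,9)@(5, 19): e=[-8,52,4] → .
  covered (7 px):
    . . . . . . . .
    . . . . . . . .
    . . . . . . . .
    . . . . . . . .
    . . . . . . . .
    . X . . . . . .
    . . X . . . . .
    . . X . . . . .
    . . X X . . . .
    . . . X X . . .
    . . . . . . . .

Answer: 7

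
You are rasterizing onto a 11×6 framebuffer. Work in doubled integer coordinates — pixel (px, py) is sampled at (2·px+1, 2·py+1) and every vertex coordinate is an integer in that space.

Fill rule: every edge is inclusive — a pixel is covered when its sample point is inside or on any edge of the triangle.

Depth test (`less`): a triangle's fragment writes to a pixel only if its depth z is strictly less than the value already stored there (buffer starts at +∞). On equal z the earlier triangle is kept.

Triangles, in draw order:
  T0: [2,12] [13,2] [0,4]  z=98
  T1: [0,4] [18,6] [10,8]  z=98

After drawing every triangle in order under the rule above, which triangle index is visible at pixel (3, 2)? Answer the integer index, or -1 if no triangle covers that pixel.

T0:
  2·area = 108  (B↔C swapped to make it positive)
  edge (2, 12)→(0, 4): d=(-2,-8) inclusive
  edge (0, 4)→(13, 2): d=(13,-2) inclusive
  edge (13, 2)→(2, 12): d=(-11,10) inclusive
    (3,1)@(7, 3): e=[58,1,49] → #
    (4,1)@(9, 3): e=[74,5,29] → #
    (5,1)@(11, 3): e=[90,9,9] → #
    (6,1)@(13, 3): e=[106,13,-11] → ·
    (0,2)@(1, 5): e=[6,15,87] → #
    (1,2)@(3, 5): e=[22,19,67] → #
    (2,2)@(5, 5): e=[38,23,47] → #
    (5,2)@(11, 5): e=[86,35,-13] → ·
    (0,3)@(1, 7): e=[2,41,65] → #
    (4,3)@(9, 7): e=[66,57,-15] → ·
    (0,4)@(1, 9): e=[-2,67,43] → ·
    (1,4)@(3, 9): e=[14,71,23] → #
  covered (15 px):
    · · · · · · · · · · ·
    · · · # # # · · · · ·
    # # # # # · · · · · ·
    # # # # · · · · · · ·
    · # # · · · · · · · ·
    · # · · · · · · · · ·
T1:
  2·area = 52
  edge (0, 4)→(18, 6): d=(18,2) inclusive
  edge (18, 6)→(10, 8): d=(-8,2) inclusive
  edge (10, 8)→(0, 4): d=(-10,-4) inclusive
    (1,2)@(3, 5): e=[12,38,2] → #
    (2,2)@(5, 5): e=[8,34,10] → #
    (3,2)@(7, 5): e=[4,30,18] → #
    (4,2)@(9, 5): e=[0,26,26] → #  [on edge]
    (5,2)@(11, 5): e=[-4,22,34] → ·
    (1,3)@(3, 7): e=[48,22,-18] → ·
    (2,3)@(5, 7): e=[44,18,-10] → ·
    (3,3)@(7, 7): e=[40,14,-2] → ·
    (4,3)@(9, 7): e=[36,10,6] → #
    (5,3)@(11, 7): e=[32,6,14] → #
    (6,3)@(13, 7): e=[28,2,22] → #
    (7,3)@(15, 7): e=[24,-2,30] → ·
  covered (7 px):
    · · · · · · · · · · ·
    · · · · · · · · · · ·
    · # # # # · · · · · ·
    · · · · # # # · · · ·
    · · · · · · · · · · ·
    · · · · · · · · · · ·

Z-buffer (winner per pixel, '.' = empty):
  . . . . . . . . . . .
  . . . 0 0 0 . . . . .
  0 0 0 0 0 . . . . . .
  0 0 0 0 1 1 1 . . . .
  . 0 0 . . . . . . . .
  . 0 . . . . . . . . .

Result: 0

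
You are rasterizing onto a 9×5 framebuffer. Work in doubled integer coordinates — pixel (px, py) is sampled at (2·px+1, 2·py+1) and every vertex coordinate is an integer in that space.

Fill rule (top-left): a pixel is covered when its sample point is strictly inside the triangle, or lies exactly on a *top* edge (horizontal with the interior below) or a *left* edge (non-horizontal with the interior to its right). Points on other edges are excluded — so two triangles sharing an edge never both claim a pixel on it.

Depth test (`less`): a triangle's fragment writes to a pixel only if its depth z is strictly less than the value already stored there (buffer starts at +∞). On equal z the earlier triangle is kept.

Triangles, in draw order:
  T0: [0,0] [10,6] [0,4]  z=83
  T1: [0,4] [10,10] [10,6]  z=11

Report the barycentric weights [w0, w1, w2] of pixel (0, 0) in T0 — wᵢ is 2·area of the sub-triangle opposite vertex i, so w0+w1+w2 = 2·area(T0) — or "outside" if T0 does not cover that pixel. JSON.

T0:
  2·area = 40
  edge (0, 0)→(10, 6): d=(10,6) right/bottom  bias=-1
  edge (10, 6)→(0, 4): d=(-10,-2) top-left  bias=+0
  edge (0, 4)→(0, 0): d=(0,-4) top-left  bias=+0
    (0,0)@(1, 1): e=[4,32,4] → █
    (1,0)@(3, 1): e=[-8,36,12] → ·
    (0,1)@(1, 3): e=[24,12,4] → █
    (1,1)@(3, 3): e=[12,16,12] → █
    (2,1)@(5, 3): e=[0,20,20] → ·  [on edge]
    (0,2)@(1, 5): e=[44,-8,4] → ·
    (1,2)@(3, 5): e=[32,-4,12] → ·
    (2,2)@(5, 5): e=[20,0,20] → █  [on edge]
    (3,2)@(7, 5): e=[8,4,28] → █
    (4,2)@(9, 5): e=[-4,8,36] → ·
    (2,3)@(5, 7): e=[40,-20,20] → ·
    (3,3)@(7, 7): e=[28,-16,28] → ·
    (7,3)@(15, 7): e=[-20,0,60] → ·  [on edge]
    (7,4)@(15, 9): e=[0,-20,60] → ·  [on edge]
  covered (5 px):
    █ · · · · · · · ·
    █ █ · · · · · · ·
    · · █ █ · · · · ·
    · · · · · · · · ·
    · · · · · · · · ·
T1:
  2·area = 40  (B↔C swapped to make it positive)
  edge (0, 4)→(10, 6): d=(10,2) right/bottom  bias=-1
  edge (10, 6)→(10, 10): d=(0,4) right/bottom  bias=-1
  edge (10, 10)→(0, 4): d=(-10,-6) top-left  bias=+0
    (1,2)@(3, 5): e=[4,28,8] → █
    (2,2)@(5, 5): e=[0,20,20] → ·  [on edge]
    (1,3)@(3, 7): e=[24,28,-12] → ·
    (2,3)@(5, 7): e=[20,20,0] → █  [on edge]
    (3,3)@(7, 7): e=[16,12,12] → █
    (4,3)@(9, 7): e=[12,4,24] → █
    (5,3)@(11, 7): e=[8,-4,36] → ·
    (7,3)@(15, 7): e=[0,-20,60] → ·  [on edge]
    (2,4)@(5, 9): e=[40,20,-20] → ·
    (3,4)@(7, 9): e=[36,12,-8] → ·
    (4,4)@(9, 9): e=[32,4,4] → █
    (5,4)@(11, 9): e=[28,-4,16] → ·
  covered (5 px):
    · · · · · · · · ·
    · · · · · · · · ·
    · █ · · · · · · ·
    · · █ █ █ · · · ·
    · · · · █ · · · ·

Answer: [32,4,4]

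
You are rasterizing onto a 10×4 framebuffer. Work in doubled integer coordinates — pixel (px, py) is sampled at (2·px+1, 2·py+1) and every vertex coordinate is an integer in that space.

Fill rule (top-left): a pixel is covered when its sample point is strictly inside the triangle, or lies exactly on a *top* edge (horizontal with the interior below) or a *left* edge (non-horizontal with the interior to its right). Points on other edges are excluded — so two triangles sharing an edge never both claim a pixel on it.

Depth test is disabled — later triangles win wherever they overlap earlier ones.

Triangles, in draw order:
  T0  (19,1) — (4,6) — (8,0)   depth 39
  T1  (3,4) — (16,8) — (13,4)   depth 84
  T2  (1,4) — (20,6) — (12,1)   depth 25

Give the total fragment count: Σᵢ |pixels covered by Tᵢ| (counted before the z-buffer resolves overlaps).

T0:
  2·area = 70
  edge (19, 1)→(4, 6): d=(-15,5) right/bottom  bias=-1
  edge (4, 6)→(8, 0): d=(4,-6) top-left  bias=+0
  edge (8, 0)→(19, 1): d=(11,1) right/bottom  bias=-1
    (4,0)@(9, 1): e=[50,10,10] → #
    (5,0)@(11, 1): e=[40,22,8] → #
    (6,0)@(13, 1): e=[30,34,6] → #
    (7,0)@(15, 1): e=[20,46,4] → #
    (8,0)@(17, 1): e=[10,58,2] → #
    (9,0)@(19, 1): e=[0,70,0] → ·  [on edge]
    (3,1)@(7, 3): e=[30,6,34] → #
    (6,1)@(13, 3): e=[0,42,28] → ·  [on edge]
    (7,1)@(15, 3): e=[-10,54,26] → ·
    (8,1)@(17, 3): e=[-20,66,24] → ·
    (2,2)@(5, 5): e=[10,2,58] → #
    (3,2)@(7, 5): e=[0,14,56] → ·  [on edge]
    (0,3)@(1, 7): e=[0,-14,84] → ·  [on edge]
  covered (9 px):
    · · · · # # # # # ·
    · · · # # # · · · ·
    · · # · · · · · · ·
    · · · · · · · · · ·
T1:
  2·area = 40  (B↔C swapped to make it positive)
  edge (3, 4)→(13, 4): d=(10,0) top-left  bias=+0
  edge (13, 4)→(16, 8): d=(3,4) right/bottom  bias=-1
  edge (16, 8)→(3, 4): d=(-13,-4) top-left  bias=+0
    (3,2)@(7, 5): e=[10,27,3] → #
    (4,2)@(9, 5): e=[10,19,11] → #
    (5,2)@(11, 5): e=[10,11,19] → #
    (6,2)@(13, 5): e=[10,3,27] → #
    (7,2)@(15, 5): e=[10,-5,35] → ·
    (3,3)@(7, 7): e=[30,33,-23] → ·
    (4,3)@(9, 7): e=[30,25,-15] → ·
    (5,3)@(11, 7): e=[30,17,-7] → ·
    (6,3)@(13, 7): e=[30,9,1] → #
    (7,3)@(15, 7): e=[30,1,9] → #
    (8,3)@(17, 7): e=[30,-7,17] → ·
  covered (6 px):
    · · · · · · · · · ·
    · · · · · · · · · ·
    · · · # # # # · · ·
    · · · · · · # # · ·
T2:
  2·area = 79  (B↔C swapped to make it positive)
  edge (1, 4)→(12, 1): d=(11,-3) top-left  bias=+0
  edge (12, 1)→(20, 6): d=(8,5) right/bottom  bias=-1
  edge (20, 6)→(1, 4): d=(-19,-2) top-left  bias=+0
    (2,1)@(5, 3): e=[1,51,27] → #
    (3,1)@(7, 3): e=[7,41,31] → #
    (4,1)@(9, 3): e=[13,31,35] → #
    (5,1)@(11, 3): e=[19,21,39] → #
    (6,1)@(13, 3): e=[25,11,43] → #
    (7,1)@(15, 3): e=[31,1,47] → #
    (8,1)@(17, 3): e=[37,-9,51] → ·
    (2,2)@(5, 5): e=[23,67,-11] → ·
    (3,2)@(7, 5): e=[29,57,-7] → ·
    (4,2)@(9, 5): e=[35,47,-3] → ·
    (5,2)@(11, 5): e=[41,37,1] → #
    (8,2)@(17, 5): e=[59,7,13] → #
  covered (10 px):
    · · · · · · · · · ·
    · · # # # # # # · ·
    · · · · · # # # # ·
    · · · · · · · · · ·

Result: 25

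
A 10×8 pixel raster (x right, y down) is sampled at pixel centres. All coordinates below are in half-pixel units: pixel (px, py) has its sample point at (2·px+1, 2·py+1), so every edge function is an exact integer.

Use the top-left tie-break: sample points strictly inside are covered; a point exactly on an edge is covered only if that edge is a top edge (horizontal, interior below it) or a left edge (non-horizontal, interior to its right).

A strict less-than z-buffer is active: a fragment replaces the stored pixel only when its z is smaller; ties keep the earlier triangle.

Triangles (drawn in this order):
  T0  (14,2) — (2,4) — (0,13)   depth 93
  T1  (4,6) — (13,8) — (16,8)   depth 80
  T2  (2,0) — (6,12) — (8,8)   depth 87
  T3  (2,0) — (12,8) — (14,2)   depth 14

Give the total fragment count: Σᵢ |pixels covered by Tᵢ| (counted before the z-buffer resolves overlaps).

T0:
  2·area = 104  (B↔C swapped to make it positive)
  edge (14, 2)→(0, 13): d=(-14,11) right/bottom  bias=-1
  edge (0, 13)→(2, 4): d=(2,-9) top-left  bias=+0
  edge (2, 4)→(14, 2): d=(12,-2) top-left  bias=+0
    (4,1)@(9, 3): e=[41,61,2] → #
    (5,1)@(11, 3): e=[19,79,6] → #
    (6,1)@(13, 3): e=[-3,97,10] → ·
    (1,2)@(3, 5): e=[79,11,14] → #
    (2,2)@(5, 5): e=[57,29,18] → #
    (3,2)@(7, 5): e=[35,47,22] → #
    (5,2)@(11, 5): e=[-9,83,30] → ·
    (1,3)@(3, 7): e=[51,15,38] → #
    (4,3)@(9, 7): e=[-15,69,50] → ·
    (0,4)@(1, 9): e=[45,1,58] → #
    (3,4)@(7, 9): e=[-21,55,70] → ·
    (0,5)@(1, 11): e=[17,5,82] → #
  covered (13 px):
    · · · · · · · · · ·
    · · · · # # · · · ·
    · # # # # · · · · ·
    · # # # · · · · · ·
    # # # · · · · · · ·
    # · · · · · · · · ·
    · · · · · · · · · ·
    · · · · · · · · · ·
T1:
  2·area = 6  (B↔C swapped to make it positive)
  edge (4, 6)→(16, 8): d=(12,2) right/bottom  bias=-1
  edge (16, 8)→(13, 8): d=(-3,0) right/bottom  bias=-1
  edge (13, 8)→(4, 6): d=(-9,-2) top-left  bias=+0
    (4,3)@(9, 7): e=[2,3,1] → #
    (5,3)@(11, 7): e=[-2,3,5] → ·
    (4,4)@(9, 9): e=[26,-3,-17] → ·
  covered (1 px):
    · · · · · · · · · ·
    · · · · · · · · · ·
    · · · · · · · · · ·
    · · · · # · · · · ·
    · · · · · · · · · ·
    · · · · · · · · · ·
    · · · · · · · · · ·
    · · · · · · · · · ·
T2:
  2·area = 40  (B↔C swapped to make it positive)
  edge (2, 0)→(8, 8): d=(6,8) right/bottom  bias=-1
  edge (8, 8)→(6, 12): d=(-2,4) right/bottom  bias=-1
  edge (6, 12)→(2, 0): d=(-4,-12) top-left  bias=+0
    (1,1)@(3, 3): e=[10,30,0] → #  [on edge]
    (2,1)@(5, 3): e=[-6,22,24] → ·
    (1,2)@(3, 5): e=[22,26,-8] → ·
    (2,2)@(5, 5): e=[6,18,16] → #
    (3,2)@(7, 5): e=[-10,10,40] → ·
    (2,3)@(5, 7): e=[18,14,8] → #
    (3,3)@(7, 7): e=[2,6,32] → #
    (4,3)@(9, 7): e=[-14,-2,56] → ·
    (2,4)@(5, 9): e=[30,10,0] → #  [on edge]
    (4,4)@(9, 9): e=[-2,-6,48] → ·
    (2,5)@(5, 11): e=[42,6,-8] → ·
    (3,5)@(7, 11): e=[26,-2,16] → ·
    (3,7)@(7, 15): e=[50,-10,0] → ·  [on edge]
  covered (6 px):
    · · · · · · · · · ·
    · # · · · · · · · ·
    · · # · · · · · · ·
    · · # # · · · · · ·
    · · # # · · · · · ·
    · · · · · · · · · ·
    · · · · · · · · · ·
    · · · · · · · · · ·
T3:
  2·area = 76  (B↔C swapped to make it positive)
  edge (2, 0)→(14, 2): d=(12,2) right/bottom  bias=-1
  edge (14, 2)→(12, 8): d=(-2,6) right/bottom  bias=-1
  edge (12, 8)→(2, 0): d=(-10,-8) top-left  bias=+0
    (2,0)@(5, 1): e=[6,56,14] → #
    (3,0)@(7, 1): e=[2,44,30] → #
    (4,0)@(9, 1): e=[-2,32,46] → ·
    (2,1)@(5, 3): e=[30,52,-6] → ·
    (3,1)@(7, 3): e=[26,40,10] → #
    (4,1)@(9, 3): e=[22,28,26] → #
    (5,1)@(11, 3): e=[18,16,42] → #
    (6,1)@(13, 3): e=[14,4,58] → #
    (7,1)@(15, 3): e=[10,-8,74] → ·
    (3,2)@(7, 5): e=[50,36,-10] → ·
    (4,2)@(9, 5): e=[46,24,6] → #
    (6,2)@(13, 5): e=[38,0,38] → ·  [on edge]
    (5,5)@(11, 11): e=[114,0,-38] → ·  [on edge]
  covered (9 px):
    · · # # · · · · · ·
    · · · # # # # · · ·
    · · · · # # · · · ·
    · · · · · # · · · ·
    · · · · · · · · · ·
    · · · · · · · · · ·
    · · · · · · · · · ·
    · · · · · · · · · ·

Final: 29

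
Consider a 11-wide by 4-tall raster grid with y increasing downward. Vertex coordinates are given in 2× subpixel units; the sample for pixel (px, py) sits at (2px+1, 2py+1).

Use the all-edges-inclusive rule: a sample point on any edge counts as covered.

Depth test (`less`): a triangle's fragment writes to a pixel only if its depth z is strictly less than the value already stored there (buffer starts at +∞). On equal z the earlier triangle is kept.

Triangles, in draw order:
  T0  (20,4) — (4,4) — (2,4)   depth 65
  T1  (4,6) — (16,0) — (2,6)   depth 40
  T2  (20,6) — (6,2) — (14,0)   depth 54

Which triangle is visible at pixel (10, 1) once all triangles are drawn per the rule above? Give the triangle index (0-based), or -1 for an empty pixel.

T0:
  degenerate (2·area = 0) — covers nothing
T1:
  2·area = 12  (B↔C swapped to make it positive)
  edge (4, 6)→(2, 6): d=(-2,0) inclusive
  edge (2, 6)→(16, 0): d=(14,-6) inclusive
  edge (16, 0)→(4, 6): d=(-12,6) inclusive
    (4,1)@(9, 3): e=[6,0,6] → #  [on edge]
    (5,1)@(11, 3): e=[6,12,-6] → ·
    (2,2)@(5, 5): e=[2,4,6] → #
    (3,2)@(7, 5): e=[2,16,-6] → ·
    (4,2)@(9, 5): e=[2,28,-18] → ·
    (2,3)@(5, 7): e=[-2,32,-18] → ·
  covered (2 px):
    · · · · · · · · · · ·
    · · · · # · · · · · ·
    · · # · · · · · · · ·
    · · · · · · · · · · ·
T2:
  2·area = 60
  edge (20, 6)→(6, 2): d=(-14,-4) inclusive
  edge (6, 2)→(14, 0): d=(8,-2) inclusive
  edge (14, 0)→(20, 6): d=(6,6) inclusive
    (5,0)@(11, 1): e=[34,2,24] → #
    (6,0)@(13, 1): e=[42,6,12] → #
    (7,0)@(15, 1): e=[50,10,0] → #  [on edge]
    (8,0)@(17, 1): e=[58,14,-12] → ·
    (5,1)@(11, 3): e=[6,18,36] → #
    (8,1)@(17, 3): e=[30,30,0] → #  [on edge]
    (9,1)@(19, 3): e=[38,34,-12] → ·
    (5,2)@(11, 5): e=[-22,34,48] → ·
    (6,2)@(13, 5): e=[-14,38,36] → ·
    (7,2)@(15, 5): e=[-6,42,24] → ·
    (8,2)@(17, 5): e=[2,46,12] → #
    (9,2)@(19, 5): e=[10,50,0] → #  [on edge]
    (10,3)@(21, 7): e=[-10,70,0] → ·  [on edge]
  covered (9 px):
    · · · · · # # # · · ·
    · · · · · # # # # · ·
    · · · · · · · · # # ·
    · · · · · · · · · · ·

Z-buffer (winner per pixel, '.' = empty):
  . . . . . 2 2 2 . . .
  . . . . 1 2 2 2 2 . .
  . . 1 . . . . . 2 2 .
  . . . . . . . . . . .

Answer: -1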